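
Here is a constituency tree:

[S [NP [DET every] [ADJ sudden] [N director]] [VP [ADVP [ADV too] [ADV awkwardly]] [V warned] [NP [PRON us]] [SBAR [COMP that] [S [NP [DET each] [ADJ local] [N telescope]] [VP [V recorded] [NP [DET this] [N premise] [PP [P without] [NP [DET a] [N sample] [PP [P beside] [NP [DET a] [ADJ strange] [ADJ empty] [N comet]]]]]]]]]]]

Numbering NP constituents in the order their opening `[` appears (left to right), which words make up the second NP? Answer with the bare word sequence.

us

In left-to-right order the NP constituents are "every sudden director"; "us"; "each local telescope"; "this premise without a sample beside a strange empty comet"; "a sample beside a strange empty comet"; "a strange empty comet". Number 2 is "us".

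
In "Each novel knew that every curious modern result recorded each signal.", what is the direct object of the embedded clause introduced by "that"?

each signal

"recorded" heads the VP of the embedded clause introduced by "that", and "each signal" is its direct object.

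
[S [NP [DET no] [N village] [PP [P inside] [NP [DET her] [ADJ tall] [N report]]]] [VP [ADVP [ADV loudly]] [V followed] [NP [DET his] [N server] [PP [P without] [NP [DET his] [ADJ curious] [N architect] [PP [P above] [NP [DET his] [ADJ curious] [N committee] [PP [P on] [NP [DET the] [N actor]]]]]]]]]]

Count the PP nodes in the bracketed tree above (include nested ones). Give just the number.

4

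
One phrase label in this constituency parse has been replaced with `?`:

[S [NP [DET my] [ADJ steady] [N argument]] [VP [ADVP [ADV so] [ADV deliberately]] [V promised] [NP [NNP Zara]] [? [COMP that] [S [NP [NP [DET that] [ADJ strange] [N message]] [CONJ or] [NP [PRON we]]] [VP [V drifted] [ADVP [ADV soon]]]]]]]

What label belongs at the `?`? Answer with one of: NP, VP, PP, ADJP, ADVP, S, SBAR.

SBAR

Looking at what the `?` directly dominates — COMP 'that', S — this is a subordinate clause (SBAR).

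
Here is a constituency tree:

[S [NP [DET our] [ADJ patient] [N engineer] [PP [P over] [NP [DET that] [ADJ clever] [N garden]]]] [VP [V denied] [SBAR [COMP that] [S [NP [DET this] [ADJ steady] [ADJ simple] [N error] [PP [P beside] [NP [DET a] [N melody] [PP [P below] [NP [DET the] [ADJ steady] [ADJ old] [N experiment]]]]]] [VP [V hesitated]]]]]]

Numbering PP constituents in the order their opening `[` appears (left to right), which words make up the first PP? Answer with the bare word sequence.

In left-to-right order the PP constituents are "over that clever garden"; "beside a melody below the steady old experiment"; "below the steady old experiment". Number 1 is "over that clever garden".

over that clever garden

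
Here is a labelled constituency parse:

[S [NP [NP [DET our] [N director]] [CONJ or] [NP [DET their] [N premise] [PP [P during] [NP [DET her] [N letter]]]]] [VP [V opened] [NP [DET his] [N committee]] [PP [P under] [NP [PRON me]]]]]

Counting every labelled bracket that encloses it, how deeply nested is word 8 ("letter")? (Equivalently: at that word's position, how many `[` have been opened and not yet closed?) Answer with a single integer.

6

Path from the root down to the word: S → NP → NP → PP → NP → N. That is 6 enclosing brackets.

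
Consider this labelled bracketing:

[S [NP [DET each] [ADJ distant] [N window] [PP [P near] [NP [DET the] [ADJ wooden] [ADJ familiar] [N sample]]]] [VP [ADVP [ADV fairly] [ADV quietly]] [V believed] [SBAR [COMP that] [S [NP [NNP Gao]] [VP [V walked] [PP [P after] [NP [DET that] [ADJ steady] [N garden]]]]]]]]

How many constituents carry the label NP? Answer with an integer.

4

Scanning left to right, an opening `[NP` appears at word positions 1, 5, 13, 16 — 4 in total.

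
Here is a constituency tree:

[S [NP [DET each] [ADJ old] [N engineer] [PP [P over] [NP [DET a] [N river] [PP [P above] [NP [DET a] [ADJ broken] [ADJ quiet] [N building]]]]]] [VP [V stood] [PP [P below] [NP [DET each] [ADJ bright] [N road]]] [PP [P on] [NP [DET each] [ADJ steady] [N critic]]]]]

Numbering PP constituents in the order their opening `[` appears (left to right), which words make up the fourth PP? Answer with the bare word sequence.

on each steady critic

Opening `[PP` markers occur at word positions 4, 7, 13, 17; the fourth of these opens the constituent [PP on each steady critic].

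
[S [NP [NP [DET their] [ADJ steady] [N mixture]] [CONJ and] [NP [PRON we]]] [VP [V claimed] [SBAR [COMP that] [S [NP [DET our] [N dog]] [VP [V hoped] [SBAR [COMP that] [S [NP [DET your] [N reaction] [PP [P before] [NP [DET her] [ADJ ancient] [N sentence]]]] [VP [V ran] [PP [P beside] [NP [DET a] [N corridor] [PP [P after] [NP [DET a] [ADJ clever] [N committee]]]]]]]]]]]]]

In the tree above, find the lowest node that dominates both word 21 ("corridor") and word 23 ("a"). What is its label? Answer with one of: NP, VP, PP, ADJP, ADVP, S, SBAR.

The smallest bracket enclosing both words is [NP a corridor after a clever committee], so the label is NP.

NP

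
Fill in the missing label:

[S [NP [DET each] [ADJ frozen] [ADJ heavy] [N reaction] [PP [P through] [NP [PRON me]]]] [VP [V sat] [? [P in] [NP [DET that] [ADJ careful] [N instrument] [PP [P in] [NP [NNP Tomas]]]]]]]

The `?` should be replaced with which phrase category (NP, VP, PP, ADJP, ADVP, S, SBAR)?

PP

Looking at what the `?` directly dominates — P 'in', NP — this is a prepositional phrase (PP).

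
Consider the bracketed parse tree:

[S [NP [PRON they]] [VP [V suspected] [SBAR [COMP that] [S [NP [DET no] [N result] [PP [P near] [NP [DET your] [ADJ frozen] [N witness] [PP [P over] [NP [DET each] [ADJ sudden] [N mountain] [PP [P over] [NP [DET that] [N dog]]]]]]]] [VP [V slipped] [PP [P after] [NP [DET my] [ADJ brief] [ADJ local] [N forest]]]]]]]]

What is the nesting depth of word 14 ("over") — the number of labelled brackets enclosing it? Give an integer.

11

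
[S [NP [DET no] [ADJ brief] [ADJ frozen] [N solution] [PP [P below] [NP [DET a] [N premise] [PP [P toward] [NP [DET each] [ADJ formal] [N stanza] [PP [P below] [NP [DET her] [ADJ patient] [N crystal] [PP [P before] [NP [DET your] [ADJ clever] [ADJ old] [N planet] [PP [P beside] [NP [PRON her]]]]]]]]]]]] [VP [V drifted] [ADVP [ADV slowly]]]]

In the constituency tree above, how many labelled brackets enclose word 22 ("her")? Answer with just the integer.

Counting open brackets not yet closed at "her": [S [NP [PP [NP [PP [NP [PP [NP [PP [NP [PP [NP [PRON = 13.

13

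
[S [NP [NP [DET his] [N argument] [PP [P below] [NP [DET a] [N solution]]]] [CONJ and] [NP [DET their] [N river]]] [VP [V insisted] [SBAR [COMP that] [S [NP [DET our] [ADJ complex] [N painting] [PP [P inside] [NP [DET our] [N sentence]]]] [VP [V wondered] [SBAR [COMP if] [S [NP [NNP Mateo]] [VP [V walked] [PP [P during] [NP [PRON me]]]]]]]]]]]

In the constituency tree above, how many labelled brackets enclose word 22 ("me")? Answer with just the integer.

11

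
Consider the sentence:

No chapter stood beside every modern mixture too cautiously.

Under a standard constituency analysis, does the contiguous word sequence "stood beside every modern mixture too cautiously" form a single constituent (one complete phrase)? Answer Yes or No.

Yes

"stood beside every modern mixture too cautiously" is exactly the verb phrase [VP stood beside every modern mixture too cautiously], a complete constituent.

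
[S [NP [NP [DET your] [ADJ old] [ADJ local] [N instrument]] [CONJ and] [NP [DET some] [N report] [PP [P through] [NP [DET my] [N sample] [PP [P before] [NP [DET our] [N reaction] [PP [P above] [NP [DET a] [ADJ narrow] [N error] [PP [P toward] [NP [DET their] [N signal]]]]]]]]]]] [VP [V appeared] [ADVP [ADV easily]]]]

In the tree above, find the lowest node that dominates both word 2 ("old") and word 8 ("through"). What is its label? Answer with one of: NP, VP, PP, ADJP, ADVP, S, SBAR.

The smallest bracket enclosing both words is [NP your old local instrument and some report through my sample before our reaction above a narrow error toward their signal], so the label is NP.

NP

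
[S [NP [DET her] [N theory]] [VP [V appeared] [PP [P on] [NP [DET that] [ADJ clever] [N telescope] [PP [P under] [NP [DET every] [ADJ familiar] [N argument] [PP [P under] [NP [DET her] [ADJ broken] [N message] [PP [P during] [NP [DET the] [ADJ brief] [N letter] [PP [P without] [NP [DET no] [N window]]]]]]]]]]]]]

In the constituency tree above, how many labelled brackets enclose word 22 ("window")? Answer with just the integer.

Path from the root down to the word: S → VP → PP → NP → PP → NP → PP → NP → PP → NP → PP → NP → N. That is 13 enclosing brackets.

13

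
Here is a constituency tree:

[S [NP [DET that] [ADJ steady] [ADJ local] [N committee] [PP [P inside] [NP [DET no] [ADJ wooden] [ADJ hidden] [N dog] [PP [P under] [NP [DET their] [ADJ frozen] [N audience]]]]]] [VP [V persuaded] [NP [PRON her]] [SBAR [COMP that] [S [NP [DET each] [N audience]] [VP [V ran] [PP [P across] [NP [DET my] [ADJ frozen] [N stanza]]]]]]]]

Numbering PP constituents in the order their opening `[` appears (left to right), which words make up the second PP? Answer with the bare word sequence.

under their frozen audience

The PP opening brackets appear, in order, over: "inside no wooden hidden dog under their frozen audience"; "under their frozen audience"; "across my frozen stanza". The second one spans "under their frozen audience".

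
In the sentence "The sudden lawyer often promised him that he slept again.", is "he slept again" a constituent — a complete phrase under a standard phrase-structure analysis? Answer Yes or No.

Yes

These words form the whole clause headed by "slept", so yes — one constituent.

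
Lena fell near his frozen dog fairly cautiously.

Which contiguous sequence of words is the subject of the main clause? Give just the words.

Lena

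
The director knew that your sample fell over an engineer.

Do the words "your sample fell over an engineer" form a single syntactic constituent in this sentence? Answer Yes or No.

These words form the whole clause headed by "fell", so yes — one constituent.

Yes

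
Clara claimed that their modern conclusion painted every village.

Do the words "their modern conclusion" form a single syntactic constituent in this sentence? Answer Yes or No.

These words form the whole noun phrase headed by "conclusion", so yes — one constituent.

Yes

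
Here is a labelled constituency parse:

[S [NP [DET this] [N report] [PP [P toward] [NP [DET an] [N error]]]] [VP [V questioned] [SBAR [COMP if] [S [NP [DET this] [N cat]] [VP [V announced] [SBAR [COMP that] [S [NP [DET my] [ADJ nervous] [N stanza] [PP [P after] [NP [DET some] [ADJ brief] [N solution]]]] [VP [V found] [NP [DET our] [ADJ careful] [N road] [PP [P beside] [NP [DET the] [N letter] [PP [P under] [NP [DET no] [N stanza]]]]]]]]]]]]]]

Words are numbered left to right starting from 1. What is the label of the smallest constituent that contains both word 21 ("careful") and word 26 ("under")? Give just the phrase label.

NP

Both words fall inside [NP our careful road beside the letter under no stanza] (words 20–28), and no smaller constituent contains them both. Label: NP.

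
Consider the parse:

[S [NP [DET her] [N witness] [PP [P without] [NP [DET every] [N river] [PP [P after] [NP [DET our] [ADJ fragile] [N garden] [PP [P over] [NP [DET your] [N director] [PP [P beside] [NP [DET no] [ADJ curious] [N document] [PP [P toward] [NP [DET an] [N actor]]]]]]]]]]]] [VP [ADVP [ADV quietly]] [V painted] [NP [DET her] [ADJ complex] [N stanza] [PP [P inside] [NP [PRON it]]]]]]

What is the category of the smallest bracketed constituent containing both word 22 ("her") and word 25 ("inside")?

NP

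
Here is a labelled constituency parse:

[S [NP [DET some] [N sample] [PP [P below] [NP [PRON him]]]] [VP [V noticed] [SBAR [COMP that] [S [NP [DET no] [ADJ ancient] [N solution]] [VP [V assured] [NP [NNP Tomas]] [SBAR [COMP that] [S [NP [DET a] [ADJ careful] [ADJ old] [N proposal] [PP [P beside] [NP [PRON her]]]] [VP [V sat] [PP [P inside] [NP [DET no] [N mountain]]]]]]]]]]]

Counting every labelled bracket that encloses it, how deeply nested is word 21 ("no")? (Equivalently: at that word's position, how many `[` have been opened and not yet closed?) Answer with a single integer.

11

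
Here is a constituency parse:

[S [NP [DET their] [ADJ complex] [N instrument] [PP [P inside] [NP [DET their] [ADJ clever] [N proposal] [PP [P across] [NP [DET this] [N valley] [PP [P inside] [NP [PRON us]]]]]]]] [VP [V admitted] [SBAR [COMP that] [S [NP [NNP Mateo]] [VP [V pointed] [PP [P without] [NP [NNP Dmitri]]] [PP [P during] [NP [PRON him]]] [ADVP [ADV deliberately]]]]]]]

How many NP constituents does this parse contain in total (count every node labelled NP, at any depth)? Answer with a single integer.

Listing each NP by its span: [NP their complex instrument inside their clever proposal across this valley inside us]; [NP their clever proposal across this valley inside us]; [NP this valley inside us]; [NP us]; [NP Mateo]; [NP Dmitri] … — that makes 7.

7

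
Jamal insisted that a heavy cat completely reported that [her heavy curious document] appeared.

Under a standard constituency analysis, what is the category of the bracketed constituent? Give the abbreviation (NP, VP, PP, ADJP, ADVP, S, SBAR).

NP

The span is built around the noun "document" — a noun phrase (NP).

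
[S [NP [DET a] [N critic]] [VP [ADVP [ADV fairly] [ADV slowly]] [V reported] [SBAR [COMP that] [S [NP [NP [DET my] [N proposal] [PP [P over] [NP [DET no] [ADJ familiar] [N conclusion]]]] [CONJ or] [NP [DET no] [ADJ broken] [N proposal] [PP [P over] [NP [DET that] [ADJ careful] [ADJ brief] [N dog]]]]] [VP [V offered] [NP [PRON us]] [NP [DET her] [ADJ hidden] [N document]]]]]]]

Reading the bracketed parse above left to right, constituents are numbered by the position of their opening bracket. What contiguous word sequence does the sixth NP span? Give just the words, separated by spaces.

that careful brief dog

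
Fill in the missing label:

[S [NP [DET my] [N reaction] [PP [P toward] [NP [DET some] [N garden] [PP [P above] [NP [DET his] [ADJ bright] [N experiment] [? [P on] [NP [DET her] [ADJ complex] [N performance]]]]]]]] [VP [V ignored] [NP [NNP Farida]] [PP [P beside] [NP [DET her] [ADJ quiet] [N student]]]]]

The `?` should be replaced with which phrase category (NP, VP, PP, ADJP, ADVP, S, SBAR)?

PP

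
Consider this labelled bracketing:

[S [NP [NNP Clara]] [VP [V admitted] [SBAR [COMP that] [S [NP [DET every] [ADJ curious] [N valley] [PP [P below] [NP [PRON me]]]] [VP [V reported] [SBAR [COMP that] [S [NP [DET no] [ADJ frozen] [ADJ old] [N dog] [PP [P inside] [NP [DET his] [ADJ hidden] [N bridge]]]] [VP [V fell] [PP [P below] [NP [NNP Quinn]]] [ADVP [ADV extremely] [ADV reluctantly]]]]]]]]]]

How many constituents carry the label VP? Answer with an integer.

3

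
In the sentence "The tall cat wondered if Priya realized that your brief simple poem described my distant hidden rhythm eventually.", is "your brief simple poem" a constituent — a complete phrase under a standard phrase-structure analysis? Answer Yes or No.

These words form the whole noun phrase headed by "poem", so yes — one constituent.

Yes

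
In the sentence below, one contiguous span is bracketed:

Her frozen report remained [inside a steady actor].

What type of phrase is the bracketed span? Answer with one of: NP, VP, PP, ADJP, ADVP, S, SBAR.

PP

"inside" is the head of the bracketed span, so the span is a prepositional phrase: PP.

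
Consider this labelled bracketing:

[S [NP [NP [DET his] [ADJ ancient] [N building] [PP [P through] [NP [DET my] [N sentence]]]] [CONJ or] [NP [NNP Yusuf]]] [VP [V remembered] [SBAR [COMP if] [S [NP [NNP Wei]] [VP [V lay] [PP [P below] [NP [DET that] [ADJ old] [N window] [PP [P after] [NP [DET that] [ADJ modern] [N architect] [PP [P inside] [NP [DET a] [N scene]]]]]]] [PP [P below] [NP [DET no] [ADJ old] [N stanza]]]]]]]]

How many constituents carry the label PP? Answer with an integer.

5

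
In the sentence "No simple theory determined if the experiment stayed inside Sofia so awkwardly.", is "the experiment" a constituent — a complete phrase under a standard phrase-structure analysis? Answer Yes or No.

These words form the whole noun phrase headed by "experiment", so yes — one constituent.

Yes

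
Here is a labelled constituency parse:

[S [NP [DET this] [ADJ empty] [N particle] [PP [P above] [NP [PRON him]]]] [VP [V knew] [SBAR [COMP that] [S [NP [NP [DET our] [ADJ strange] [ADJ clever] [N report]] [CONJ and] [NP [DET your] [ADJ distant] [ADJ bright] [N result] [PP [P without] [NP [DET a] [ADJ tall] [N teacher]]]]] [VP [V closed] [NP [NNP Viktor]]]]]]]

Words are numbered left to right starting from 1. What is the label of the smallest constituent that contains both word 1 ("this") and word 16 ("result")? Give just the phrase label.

S

Word 1 lies under S → NP → DET; word 16 lies under S → VP → SBAR → S → NP → NP → N. The lowest shared node is the S.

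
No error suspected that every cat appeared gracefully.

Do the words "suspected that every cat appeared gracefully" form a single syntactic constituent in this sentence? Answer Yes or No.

Yes

"suspected that every cat appeared gracefully" is exactly the verb phrase [VP suspected that every cat appeared gracefully], a complete constituent.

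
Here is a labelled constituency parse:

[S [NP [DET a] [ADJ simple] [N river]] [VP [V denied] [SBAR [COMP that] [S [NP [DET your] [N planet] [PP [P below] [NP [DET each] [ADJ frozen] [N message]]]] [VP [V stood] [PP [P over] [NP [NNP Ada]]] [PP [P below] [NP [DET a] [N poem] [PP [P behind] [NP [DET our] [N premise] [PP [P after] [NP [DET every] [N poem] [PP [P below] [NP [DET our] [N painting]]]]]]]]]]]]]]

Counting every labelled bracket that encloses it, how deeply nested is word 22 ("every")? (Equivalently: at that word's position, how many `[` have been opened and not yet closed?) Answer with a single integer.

12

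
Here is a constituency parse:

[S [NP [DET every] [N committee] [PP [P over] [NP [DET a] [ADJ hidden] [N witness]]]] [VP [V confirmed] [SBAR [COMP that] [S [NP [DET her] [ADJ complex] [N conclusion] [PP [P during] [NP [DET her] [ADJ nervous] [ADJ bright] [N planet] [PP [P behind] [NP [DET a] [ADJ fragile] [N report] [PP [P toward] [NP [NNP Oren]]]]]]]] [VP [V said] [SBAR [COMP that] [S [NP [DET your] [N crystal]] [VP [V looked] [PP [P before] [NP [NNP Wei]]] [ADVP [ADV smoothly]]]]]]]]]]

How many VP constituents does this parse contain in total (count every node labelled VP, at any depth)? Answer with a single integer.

3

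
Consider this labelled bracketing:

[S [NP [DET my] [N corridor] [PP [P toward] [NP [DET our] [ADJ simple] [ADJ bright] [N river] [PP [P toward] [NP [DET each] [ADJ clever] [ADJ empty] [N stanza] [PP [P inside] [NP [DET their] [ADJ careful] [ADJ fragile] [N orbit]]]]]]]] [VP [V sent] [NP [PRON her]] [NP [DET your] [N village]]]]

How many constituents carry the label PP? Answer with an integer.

3

Listing each PP by its span: [PP toward our simple bright river toward each clever empty stanza inside their careful fragile orbit]; [PP toward each clever empty stanza inside their careful fragile orbit]; [PP inside their careful fragile orbit] — that makes 3.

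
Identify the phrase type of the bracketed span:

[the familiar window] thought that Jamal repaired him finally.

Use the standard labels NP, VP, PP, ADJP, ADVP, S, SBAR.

NP

The bracketed span "the familiar window" is headed by "window", making it a noun phrase (NP).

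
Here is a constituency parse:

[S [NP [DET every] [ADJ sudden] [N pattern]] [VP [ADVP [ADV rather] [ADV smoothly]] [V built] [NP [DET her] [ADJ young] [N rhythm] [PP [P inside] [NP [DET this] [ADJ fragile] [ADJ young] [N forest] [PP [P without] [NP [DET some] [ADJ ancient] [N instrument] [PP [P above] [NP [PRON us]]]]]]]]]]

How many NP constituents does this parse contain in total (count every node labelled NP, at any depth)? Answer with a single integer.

5

Scanning left to right, an opening `[NP` appears at word positions 1, 7, 11, 16, 20 — 5 in total.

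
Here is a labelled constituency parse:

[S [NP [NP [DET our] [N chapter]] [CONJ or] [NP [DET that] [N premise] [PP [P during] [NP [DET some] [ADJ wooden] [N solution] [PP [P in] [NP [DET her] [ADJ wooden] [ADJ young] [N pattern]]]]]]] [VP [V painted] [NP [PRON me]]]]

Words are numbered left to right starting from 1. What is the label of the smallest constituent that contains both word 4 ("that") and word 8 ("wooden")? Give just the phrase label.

The smallest bracket enclosing both words is [NP that premise during some wooden solution in her wooden young pattern], so the label is NP.

NP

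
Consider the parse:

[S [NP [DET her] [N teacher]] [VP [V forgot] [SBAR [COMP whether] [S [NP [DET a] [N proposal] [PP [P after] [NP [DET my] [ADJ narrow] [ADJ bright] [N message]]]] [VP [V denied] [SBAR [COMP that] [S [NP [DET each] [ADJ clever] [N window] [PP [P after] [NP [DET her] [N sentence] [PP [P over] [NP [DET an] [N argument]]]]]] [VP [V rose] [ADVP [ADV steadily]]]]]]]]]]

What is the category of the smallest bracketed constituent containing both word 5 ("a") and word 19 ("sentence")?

Both words fall inside [S a proposal after my narrow bright message denied that each clever window after her sentence over an argument rose steadily] (words 5–24), and no smaller constituent contains them both. Label: S.

S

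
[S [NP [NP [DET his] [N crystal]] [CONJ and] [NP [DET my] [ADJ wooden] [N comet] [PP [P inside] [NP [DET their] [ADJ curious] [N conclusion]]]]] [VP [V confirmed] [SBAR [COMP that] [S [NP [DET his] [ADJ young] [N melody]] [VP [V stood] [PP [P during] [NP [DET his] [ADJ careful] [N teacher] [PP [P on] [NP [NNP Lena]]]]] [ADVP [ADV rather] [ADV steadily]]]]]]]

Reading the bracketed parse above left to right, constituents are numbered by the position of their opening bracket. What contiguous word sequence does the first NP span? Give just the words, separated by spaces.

his crystal and my wooden comet inside their curious conclusion

In left-to-right order the NP constituents are "his crystal and my wooden comet inside their curious conclusion"; "his crystal"; "my wooden comet inside their curious conclusion"; "their curious conclusion"; "his young melody"; "his careful teacher on Lena"; "Lena". Number 1 is "his crystal and my wooden comet inside their curious conclusion".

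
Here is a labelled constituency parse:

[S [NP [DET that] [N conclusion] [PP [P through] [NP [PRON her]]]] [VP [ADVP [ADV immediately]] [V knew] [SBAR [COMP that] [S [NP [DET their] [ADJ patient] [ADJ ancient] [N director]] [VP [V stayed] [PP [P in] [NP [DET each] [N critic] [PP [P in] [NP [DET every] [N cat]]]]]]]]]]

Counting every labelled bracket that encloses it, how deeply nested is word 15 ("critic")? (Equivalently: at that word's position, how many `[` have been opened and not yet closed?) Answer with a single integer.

Counting open brackets not yet closed at "critic": [S [VP [SBAR [S [VP [PP [NP [N = 8.

8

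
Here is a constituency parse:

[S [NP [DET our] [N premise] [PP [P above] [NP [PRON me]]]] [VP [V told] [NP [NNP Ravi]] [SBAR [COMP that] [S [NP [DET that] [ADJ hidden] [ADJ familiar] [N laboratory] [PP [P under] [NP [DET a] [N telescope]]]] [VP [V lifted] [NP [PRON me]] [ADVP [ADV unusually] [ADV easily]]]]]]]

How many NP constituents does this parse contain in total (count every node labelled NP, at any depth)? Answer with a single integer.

Listing each NP by its span: [NP our premise above me]; [NP me]; [NP Ravi]; [NP that hidden familiar laboratory under a telescope]; [NP a telescope]; [NP me] — that makes 6.

6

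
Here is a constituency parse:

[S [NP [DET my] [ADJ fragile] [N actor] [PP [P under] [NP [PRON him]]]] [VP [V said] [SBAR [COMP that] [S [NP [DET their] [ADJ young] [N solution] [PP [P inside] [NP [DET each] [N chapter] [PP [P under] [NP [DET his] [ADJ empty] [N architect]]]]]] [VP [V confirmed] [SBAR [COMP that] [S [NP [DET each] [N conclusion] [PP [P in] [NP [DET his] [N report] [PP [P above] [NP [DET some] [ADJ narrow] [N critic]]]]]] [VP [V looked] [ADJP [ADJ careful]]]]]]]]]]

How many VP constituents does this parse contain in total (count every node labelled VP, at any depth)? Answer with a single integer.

Scanning left to right, an opening `[VP` appears at word positions 6, 18, 29 — 3 in total.

3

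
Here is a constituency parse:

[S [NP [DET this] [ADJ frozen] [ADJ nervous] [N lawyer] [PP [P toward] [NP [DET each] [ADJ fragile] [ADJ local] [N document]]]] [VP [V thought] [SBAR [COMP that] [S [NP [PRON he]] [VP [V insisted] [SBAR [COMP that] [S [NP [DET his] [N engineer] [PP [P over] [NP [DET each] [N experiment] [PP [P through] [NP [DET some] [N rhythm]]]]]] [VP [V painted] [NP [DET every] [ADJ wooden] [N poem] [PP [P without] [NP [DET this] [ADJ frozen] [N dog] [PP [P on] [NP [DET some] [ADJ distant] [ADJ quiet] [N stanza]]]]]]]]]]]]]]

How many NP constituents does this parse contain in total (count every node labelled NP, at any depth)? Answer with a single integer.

Scanning left to right, an opening `[NP` appears at word positions 1, 6, 12, 15, 18, 21, 24, 28, 32 — 9 in total.

9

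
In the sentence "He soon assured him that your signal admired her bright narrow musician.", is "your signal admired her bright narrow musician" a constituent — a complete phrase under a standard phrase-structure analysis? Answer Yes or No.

These words form the whole clause headed by "admired", so yes — one constituent.

Yes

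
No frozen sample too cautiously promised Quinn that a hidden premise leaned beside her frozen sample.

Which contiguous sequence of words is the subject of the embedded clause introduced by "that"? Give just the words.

a hidden premise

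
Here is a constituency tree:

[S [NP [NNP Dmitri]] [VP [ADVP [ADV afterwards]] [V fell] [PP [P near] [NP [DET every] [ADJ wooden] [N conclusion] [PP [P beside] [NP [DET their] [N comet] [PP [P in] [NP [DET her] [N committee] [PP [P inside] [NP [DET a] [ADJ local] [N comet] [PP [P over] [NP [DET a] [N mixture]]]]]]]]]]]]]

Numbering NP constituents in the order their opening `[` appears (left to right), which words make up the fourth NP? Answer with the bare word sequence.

her committee inside a local comet over a mixture

In left-to-right order the NP constituents are "Dmitri"; "every wooden conclusion beside their comet in her committee inside a local comet over a mixture"; "their comet in her committee inside a local comet over a mixture"; "her committee inside a local comet over a mixture"; "a local comet over a mixture"; "a mixture". Number 4 is "her committee inside a local comet over a mixture".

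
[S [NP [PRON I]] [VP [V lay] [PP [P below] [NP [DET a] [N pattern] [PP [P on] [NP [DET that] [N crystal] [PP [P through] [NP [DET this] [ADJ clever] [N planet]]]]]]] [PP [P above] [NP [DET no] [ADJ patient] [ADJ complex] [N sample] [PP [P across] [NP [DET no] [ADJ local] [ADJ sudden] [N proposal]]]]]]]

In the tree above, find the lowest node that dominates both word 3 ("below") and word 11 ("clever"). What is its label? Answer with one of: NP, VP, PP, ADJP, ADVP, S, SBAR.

The smallest bracket enclosing both words is [PP below a pattern on that crystal through this clever planet], so the label is PP.

PP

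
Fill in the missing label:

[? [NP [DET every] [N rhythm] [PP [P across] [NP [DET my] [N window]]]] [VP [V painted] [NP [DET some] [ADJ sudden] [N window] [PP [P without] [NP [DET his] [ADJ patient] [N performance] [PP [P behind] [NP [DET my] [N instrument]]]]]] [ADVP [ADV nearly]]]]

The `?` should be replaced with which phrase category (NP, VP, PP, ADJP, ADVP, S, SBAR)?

S

Looking at what the `?` directly dominates — NP, VP — this is a clause (S).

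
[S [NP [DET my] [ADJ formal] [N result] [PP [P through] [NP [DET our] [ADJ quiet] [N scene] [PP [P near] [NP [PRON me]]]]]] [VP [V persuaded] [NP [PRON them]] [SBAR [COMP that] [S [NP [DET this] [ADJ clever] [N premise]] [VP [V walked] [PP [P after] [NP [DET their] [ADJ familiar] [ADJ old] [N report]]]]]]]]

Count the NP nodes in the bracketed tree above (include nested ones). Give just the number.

6

Listing each NP by its span: [NP my formal result through our quiet scene near me]; [NP our quiet scene near me]; [NP me]; [NP them]; [NP this clever premise]; [NP their familiar old report] — that makes 6.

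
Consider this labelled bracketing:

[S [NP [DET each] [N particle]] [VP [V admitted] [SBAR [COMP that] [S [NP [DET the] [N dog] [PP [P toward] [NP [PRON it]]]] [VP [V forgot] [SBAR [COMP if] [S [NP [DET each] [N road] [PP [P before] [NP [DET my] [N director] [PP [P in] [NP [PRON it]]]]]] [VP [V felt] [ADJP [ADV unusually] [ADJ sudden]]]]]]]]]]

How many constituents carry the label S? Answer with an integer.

Scanning left to right, an opening `[S` appears at word positions 1, 5, 11 — 3 in total.

3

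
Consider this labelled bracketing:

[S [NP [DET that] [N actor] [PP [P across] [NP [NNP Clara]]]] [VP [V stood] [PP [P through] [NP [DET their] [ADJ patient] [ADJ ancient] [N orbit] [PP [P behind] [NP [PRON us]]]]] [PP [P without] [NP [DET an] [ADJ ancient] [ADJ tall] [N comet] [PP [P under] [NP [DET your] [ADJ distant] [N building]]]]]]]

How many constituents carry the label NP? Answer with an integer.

Scanning left to right, an opening `[NP` appears at word positions 1, 4, 7, 12, 14, 19 — 6 in total.

6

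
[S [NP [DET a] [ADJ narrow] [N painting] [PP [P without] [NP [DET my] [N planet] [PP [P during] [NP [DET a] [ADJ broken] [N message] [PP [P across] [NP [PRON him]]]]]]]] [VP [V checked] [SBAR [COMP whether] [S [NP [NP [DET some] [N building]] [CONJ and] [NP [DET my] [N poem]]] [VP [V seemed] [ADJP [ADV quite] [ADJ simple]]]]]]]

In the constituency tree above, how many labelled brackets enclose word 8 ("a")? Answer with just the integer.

Counting open brackets not yet closed at "a": [S [NP [PP [NP [PP [NP [DET = 7.

7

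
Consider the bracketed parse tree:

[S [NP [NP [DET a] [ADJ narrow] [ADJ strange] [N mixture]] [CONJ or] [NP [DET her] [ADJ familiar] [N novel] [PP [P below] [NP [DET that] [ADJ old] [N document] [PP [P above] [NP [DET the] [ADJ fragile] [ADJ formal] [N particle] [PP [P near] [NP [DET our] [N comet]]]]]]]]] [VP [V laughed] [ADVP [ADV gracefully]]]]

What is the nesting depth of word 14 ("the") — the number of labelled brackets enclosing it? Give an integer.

8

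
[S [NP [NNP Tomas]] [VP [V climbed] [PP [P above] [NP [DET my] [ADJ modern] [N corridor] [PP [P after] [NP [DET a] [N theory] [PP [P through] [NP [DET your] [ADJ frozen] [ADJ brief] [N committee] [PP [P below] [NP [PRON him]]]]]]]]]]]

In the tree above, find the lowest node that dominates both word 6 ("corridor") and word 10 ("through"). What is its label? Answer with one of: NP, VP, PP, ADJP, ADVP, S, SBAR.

Word 6 lies under S → VP → PP → NP → N; word 10 lies under S → VP → PP → NP → PP → NP → PP → P. The lowest shared node is the NP.

NP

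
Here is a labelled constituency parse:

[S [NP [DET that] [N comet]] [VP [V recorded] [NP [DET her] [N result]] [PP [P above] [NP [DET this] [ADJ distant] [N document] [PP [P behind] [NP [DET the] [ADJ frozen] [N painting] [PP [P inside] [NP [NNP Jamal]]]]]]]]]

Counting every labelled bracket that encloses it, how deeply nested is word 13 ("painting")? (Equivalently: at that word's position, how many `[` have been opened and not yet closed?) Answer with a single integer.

Path from the root down to the word: S → VP → PP → NP → PP → NP → N. That is 7 enclosing brackets.

7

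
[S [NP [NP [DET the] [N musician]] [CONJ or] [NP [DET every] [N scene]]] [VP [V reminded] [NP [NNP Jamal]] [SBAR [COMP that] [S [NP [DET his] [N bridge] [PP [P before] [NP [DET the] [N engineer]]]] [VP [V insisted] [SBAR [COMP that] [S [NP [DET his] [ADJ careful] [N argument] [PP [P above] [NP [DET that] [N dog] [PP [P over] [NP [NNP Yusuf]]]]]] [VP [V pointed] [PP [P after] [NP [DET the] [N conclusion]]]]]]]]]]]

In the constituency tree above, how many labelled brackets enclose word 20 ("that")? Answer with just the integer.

11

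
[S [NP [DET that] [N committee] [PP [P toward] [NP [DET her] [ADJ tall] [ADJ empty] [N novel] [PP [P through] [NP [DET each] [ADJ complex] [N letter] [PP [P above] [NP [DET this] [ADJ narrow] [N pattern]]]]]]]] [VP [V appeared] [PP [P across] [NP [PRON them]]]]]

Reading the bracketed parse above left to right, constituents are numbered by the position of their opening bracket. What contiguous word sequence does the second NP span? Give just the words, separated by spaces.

her tall empty novel through each complex letter above this narrow pattern

The NP opening brackets appear, in order, over: "that committee toward her tall empty novel through each complex letter above this narrow pattern"; "her tall empty novel through each complex letter above this narrow pattern"; "each complex letter above this narrow pattern"; "this narrow pattern"; "them". The second one spans "her tall empty novel through each complex letter above this narrow pattern".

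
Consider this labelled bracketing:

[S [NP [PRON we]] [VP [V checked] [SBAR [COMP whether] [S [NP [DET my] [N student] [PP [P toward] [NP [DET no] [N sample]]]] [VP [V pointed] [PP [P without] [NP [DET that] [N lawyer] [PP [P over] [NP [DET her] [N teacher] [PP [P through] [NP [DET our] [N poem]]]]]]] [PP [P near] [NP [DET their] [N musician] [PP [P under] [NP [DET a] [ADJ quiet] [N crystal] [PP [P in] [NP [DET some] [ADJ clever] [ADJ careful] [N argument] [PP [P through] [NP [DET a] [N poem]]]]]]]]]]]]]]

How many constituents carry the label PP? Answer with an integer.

Listing each PP by its span: [PP toward no sample]; [PP without that lawyer over her teacher through our poem]; [PP over her teacher through our poem]; [PP through our poem]; [PP near their musician under a quiet crystal in some clever careful argument through a poem]; [PP under a quiet crystal in some clever careful argument through a poem] … — that makes 8.

8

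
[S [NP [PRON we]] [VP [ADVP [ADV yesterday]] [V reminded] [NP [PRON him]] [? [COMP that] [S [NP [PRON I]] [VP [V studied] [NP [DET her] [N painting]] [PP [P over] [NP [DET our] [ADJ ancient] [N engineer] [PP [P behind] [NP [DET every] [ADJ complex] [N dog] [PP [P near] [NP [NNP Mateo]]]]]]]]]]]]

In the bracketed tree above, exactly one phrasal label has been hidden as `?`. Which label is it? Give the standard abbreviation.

SBAR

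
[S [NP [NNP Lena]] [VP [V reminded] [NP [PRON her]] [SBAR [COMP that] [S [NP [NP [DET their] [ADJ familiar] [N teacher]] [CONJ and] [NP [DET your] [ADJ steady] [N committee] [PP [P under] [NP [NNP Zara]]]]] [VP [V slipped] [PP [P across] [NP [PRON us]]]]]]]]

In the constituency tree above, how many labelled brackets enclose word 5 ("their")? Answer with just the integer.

Counting open brackets not yet closed at "their": [S [VP [SBAR [S [NP [NP [DET = 7.

7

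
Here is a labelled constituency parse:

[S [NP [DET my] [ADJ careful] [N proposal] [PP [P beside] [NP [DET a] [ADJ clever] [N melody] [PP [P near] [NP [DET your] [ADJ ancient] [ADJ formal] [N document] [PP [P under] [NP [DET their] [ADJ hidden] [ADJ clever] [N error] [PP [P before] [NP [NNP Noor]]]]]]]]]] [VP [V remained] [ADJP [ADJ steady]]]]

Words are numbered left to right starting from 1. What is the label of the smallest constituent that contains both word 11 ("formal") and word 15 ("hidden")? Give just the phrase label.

NP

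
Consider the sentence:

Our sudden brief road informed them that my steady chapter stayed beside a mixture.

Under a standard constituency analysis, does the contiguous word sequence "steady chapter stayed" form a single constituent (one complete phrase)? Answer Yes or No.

The sequence begins inside the noun phrase "my steady chapter" and ends inside the verb phrase "stayed beside a mixture"; it crosses a phrase boundary, so no single node in the tree spans exactly those words.

No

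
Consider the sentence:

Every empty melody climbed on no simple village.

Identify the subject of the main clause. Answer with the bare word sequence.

every empty melody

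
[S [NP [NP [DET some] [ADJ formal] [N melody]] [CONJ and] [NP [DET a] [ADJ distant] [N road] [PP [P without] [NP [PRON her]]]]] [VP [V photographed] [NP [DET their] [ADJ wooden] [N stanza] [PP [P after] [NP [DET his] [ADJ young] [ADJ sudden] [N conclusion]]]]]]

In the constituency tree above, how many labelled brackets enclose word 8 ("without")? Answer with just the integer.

Counting open brackets not yet closed at "without": [S [NP [NP [PP [P = 5.

5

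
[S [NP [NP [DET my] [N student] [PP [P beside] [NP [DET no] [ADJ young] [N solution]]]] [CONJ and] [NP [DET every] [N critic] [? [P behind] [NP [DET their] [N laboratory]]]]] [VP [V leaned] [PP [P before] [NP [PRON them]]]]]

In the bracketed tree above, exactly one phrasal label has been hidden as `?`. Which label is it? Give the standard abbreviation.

PP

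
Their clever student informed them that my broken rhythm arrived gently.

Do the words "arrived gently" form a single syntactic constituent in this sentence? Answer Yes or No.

"arrived gently" is exactly the verb phrase [VP arrived gently], a complete constituent.

Yes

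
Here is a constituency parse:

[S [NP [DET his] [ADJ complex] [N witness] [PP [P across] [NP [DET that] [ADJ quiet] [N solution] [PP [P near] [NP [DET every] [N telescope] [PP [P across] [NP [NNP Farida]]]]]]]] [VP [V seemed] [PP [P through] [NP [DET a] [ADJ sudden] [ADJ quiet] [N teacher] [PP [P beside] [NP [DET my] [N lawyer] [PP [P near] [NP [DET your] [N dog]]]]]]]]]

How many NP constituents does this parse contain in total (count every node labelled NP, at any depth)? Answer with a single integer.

7

The NP constituents are: [NP his complex witness across that quiet solution near every telescope across Farida]; [NP that quiet solution near every telescope across Farida]; [NP every telescope across Farida]; [NP Farida]; [NP a sudden quiet teacher beside my lawyer near your dog]; [NP my lawyer near your dog] …. Total: 7.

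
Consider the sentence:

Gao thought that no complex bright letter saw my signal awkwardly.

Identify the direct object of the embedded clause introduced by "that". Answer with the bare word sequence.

The verb of the embedded clause introduced by "that" is "saw"; its direct object is the NP "my signal".

my signal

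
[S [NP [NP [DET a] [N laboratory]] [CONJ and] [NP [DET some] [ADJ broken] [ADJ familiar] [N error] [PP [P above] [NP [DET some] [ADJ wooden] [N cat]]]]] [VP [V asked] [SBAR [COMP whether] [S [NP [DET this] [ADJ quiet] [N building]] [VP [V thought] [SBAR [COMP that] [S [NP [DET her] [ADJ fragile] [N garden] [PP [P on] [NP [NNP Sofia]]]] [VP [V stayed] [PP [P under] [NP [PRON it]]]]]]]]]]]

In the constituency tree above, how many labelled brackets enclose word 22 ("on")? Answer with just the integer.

10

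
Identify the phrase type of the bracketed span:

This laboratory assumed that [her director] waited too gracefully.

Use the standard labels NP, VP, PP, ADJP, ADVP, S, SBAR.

The bracketed span "her director" is headed by "director", making it a noun phrase (NP).

NP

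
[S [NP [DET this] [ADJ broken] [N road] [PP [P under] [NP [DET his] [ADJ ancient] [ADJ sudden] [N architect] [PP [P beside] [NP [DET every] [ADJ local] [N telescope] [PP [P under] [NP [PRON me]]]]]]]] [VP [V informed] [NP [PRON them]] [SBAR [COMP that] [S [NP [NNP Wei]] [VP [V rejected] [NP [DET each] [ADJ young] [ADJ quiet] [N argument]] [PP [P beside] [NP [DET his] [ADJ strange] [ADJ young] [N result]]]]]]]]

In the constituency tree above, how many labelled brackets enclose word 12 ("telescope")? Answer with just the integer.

7

The word sits inside N, which is inside NP, inside PP, inside NP, inside PP, inside NP, inside S — 7 brackets in all.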